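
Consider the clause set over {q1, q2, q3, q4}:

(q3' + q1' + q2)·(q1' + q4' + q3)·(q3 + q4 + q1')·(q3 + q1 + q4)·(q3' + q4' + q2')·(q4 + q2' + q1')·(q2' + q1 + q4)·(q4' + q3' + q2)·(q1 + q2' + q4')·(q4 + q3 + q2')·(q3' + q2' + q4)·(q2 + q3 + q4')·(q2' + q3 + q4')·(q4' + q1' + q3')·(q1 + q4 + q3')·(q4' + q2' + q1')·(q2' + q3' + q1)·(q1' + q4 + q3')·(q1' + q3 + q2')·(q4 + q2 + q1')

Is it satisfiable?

Suppose q3 = 0.
Suppose q1 = 0.
From the singleton clause (q4), q4 = 1.
From the singleton clause (q2'), q2 = 0.
Now (q2) is unsatisfied and unit — conflict.
So q1 must be the other value — set q1 = 1.
From the singleton clause (q4'), q4 = 0.
Now (q4) is unsatisfied and unit — conflict.
Either choice for q1 ends in contradiction.
So q3 must be the other value — set q3 = 1.
Suppose q1 = 0.
From the singleton clause (q4), q4 = 1.
From the singleton clause (q2'), q2 = 0.
Now (q2) is unsatisfied and unit — conflict.
So q1 must be the other value — set q1 = 1.
From the singleton clause (q2), q2 = 1.
From the singleton clause (q4'), q4 = 0.
Now (q4) is unsatisfied and unit — conflict.
Either choice for q1 ends in contradiction.
Either choice for q3 ends in contradiction.
No assignment satisfies every clause.

Unsatisfiable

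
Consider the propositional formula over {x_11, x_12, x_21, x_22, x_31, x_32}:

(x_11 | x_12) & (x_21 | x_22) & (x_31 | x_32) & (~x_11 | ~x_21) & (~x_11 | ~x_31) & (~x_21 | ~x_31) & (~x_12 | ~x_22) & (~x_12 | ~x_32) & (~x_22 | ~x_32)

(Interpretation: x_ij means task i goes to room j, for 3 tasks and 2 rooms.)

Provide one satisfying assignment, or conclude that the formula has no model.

UNSATISFIABLE

Try x_11 = 1.
From the singleton clause (~x_21), x_21 = 0.
From the singleton clause (x_22), x_22 = 1.
From the singleton clause (~x_31), x_31 = 0.
From the singleton clause (x_32), x_32 = 1.
But (~x_32) is also a unit clause — contradiction.
So x_11 must be the other value — set x_11 = 0.
From the singleton clause (x_12), x_12 = 1.
From the singleton clause (~x_22), x_22 = 0.
From the singleton clause (x_21), x_21 = 1.
From the singleton clause (~x_31), x_31 = 0.
From the singleton clause (x_32), x_32 = 1.
But (~x_32) is also a unit clause — contradiction.
Either choice for x_11 ends in contradiction.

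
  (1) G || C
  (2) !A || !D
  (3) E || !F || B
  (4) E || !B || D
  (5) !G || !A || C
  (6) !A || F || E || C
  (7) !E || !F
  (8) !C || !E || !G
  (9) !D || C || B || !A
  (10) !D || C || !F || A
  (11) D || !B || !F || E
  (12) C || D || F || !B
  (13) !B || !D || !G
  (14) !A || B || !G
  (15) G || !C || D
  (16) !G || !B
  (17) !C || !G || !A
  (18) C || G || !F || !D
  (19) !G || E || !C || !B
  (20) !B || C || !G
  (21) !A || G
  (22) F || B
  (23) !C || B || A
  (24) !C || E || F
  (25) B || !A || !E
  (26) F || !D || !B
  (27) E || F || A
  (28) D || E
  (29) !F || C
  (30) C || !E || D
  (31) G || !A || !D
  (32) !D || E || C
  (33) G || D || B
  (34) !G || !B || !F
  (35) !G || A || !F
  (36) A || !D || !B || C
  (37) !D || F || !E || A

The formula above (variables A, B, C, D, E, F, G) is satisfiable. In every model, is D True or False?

Suppose D = false.
Unit clause (E) forces E = true.
Unit clause (!F) forces F = false.
Unit clause (B) forces B = true.
Unit clause (C) forces C = true.
Unit clause (!G) forces G = false.
That conflicts with the unit clause (G).
So every satisfying assignment has D = True.

True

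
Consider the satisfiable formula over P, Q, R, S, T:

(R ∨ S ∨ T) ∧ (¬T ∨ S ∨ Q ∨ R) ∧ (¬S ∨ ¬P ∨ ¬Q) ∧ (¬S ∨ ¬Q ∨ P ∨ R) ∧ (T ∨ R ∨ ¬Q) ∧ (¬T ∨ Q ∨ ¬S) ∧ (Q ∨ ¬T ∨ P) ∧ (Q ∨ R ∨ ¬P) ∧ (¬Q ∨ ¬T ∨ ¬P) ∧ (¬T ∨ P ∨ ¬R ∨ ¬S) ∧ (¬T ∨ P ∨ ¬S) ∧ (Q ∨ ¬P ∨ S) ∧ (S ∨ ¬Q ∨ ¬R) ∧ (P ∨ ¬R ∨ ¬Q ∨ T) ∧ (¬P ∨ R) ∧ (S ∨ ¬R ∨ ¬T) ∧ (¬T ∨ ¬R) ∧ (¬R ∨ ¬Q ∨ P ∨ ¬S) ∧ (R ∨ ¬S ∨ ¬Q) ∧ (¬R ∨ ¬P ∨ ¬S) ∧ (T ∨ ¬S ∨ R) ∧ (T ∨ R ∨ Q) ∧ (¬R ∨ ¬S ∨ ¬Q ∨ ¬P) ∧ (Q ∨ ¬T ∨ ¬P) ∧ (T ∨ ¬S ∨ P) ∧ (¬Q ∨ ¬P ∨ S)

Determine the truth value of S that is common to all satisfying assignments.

False

Suppose S = True.
Try P = False.
Unit clause (¬T) forces T = False.
That conflicts with the unit clause (T).
That branch fails; take P = True instead.
Unit clause (¬Q) forces Q = False.
Unit clause (¬T) forces T = False.
Unit clause (R) forces R = True.
That conflicts with the unit clause (¬R).
Either choice for P ends in contradiction.
So every satisfying assignment has S = False.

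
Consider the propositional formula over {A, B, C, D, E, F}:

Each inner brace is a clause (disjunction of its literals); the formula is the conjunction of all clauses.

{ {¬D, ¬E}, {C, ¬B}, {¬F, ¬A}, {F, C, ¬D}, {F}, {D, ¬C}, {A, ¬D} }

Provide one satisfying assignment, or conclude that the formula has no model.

A=False; B=False; C=False; D=False; E=False; F=True

From the singleton clause (F), F = True.
From the singleton clause (¬A), A = False.
From the singleton clause (¬D), D = False.
From the singleton clause (¬C), C = False.
From the singleton clause (¬B), B = False.
All clauses hold; E can take either value.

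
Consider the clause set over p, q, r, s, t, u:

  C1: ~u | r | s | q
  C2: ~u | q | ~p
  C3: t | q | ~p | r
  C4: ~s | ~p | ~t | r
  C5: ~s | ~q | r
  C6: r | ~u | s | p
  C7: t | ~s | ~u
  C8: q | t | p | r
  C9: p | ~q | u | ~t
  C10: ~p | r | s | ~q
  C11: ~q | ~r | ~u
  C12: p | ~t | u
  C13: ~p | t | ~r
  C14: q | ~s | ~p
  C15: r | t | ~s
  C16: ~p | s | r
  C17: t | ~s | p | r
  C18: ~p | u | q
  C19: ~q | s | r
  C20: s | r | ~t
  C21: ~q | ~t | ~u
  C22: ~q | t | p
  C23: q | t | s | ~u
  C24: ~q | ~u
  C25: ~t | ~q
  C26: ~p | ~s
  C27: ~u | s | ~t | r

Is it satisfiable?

Satisfiable

Branch on q: set q = 0.
Branch on u: set u = 0.
(~p) alone gives p = 0.
(~t) alone gives t = 0.
(r) alone gives r = 1.
No clause remains; s is free.
A satisfying assignment: p=0,  q=0,  r=1,  s=1,  t=0,  u=0.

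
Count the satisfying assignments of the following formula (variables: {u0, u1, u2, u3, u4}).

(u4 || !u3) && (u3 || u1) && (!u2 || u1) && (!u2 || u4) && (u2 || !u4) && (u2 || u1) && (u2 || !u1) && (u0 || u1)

There are 2^5 = 32 truth assignments over (u0, u1, u2, u3, u4).
Split on u3. With u3 = true, the clauses containing u3 are satisfied and !u3 drops from the rest; 2 of the 2^4 = 16 assignments to the other variables satisfy what remains.
With u3 = false, by the same count on the reduced clause set, 2 assignments work.
Total: 2 + 2 = 4.

4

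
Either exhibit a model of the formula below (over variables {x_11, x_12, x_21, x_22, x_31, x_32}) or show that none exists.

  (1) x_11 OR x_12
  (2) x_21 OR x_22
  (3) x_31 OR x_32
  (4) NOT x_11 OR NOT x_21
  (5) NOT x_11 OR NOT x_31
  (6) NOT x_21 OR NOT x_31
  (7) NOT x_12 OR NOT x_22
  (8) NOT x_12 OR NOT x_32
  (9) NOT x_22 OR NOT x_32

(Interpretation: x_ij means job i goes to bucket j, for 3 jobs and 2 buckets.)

UNSATISFIABLE

Case x_11 = true:
From the singleton clause (NOT x_21), x_21 = false.
From the singleton clause (x_22), x_22 = true.
From the singleton clause (NOT x_31), x_31 = false.
From the singleton clause (x_32), x_32 = true.
Now (NOT x_32) is unsatisfied and unit — conflict.
That branch fails; take x_11 = false instead.
From the singleton clause (x_12), x_12 = true.
From the singleton clause (NOT x_22), x_22 = false.
From the singleton clause (x_21), x_21 = true.
From the singleton clause (NOT x_31), x_31 = false.
From the singleton clause (x_32), x_32 = true.
Now (NOT x_32) is unsatisfied and unit — conflict.
Both values of x_11 lead to a conflict.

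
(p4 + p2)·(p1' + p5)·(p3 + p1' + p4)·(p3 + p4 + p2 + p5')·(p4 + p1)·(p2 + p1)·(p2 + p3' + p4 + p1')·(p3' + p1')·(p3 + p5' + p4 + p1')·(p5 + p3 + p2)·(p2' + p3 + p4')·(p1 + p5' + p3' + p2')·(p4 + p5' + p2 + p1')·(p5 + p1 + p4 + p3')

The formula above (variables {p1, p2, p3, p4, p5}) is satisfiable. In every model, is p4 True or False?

True

Suppose p4 = 0.
The clause (p2) is unit, so p2 = 1.
The clause (p1) is unit, so p1 = 1.
The clause (p5) is unit, so p5 = 1.
The clause (p3) is unit, so p3 = 1.
But (p3') is also a unit clause — contradiction.
So every satisfying assignment has p4 = True.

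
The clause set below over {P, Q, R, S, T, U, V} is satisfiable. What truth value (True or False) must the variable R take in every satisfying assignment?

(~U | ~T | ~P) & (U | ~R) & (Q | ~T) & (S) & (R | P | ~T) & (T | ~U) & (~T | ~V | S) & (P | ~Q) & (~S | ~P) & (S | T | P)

Suppose R = 1.
Unit clause (U) forces U = 1.
Unit clause (S) forces S = 1.
Unit clause (T) forces T = 1.
Unit clause (~P) forces P = 0.
Unit clause (Q) forces Q = 1.
That conflicts with the unit clause (~Q).
So every satisfying assignment has R = False.

False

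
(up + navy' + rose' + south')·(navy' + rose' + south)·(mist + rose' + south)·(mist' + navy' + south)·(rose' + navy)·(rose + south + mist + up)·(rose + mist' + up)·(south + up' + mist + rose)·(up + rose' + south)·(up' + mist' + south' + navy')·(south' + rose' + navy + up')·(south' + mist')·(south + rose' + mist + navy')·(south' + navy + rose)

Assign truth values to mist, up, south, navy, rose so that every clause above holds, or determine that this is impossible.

Suppose rose = 0.
Suppose mist = 0.
Suppose south = 1.
Unit clause (navy) forces navy = 1.
Every clause is now satisfied; up is unconstrained.

mist ↦ 0, up ↦ 0, south ↦ 1, navy ↦ 1, rose ↦ 0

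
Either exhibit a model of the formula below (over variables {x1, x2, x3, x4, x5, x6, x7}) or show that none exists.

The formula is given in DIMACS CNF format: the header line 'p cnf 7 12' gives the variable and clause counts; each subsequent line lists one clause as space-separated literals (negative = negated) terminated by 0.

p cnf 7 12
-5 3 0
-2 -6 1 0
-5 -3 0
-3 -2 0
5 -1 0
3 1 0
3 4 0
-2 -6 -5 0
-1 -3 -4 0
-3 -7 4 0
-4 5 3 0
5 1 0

UNSATISFIABLE

Try x5 = False.
(¬x1) alone gives x1 = False.
That conflicts with the unit clause (x1).
Backtrack on x5: now try x5 = True.
(x3) alone gives x3 = True.
That conflicts with the unit clause (¬x3).
Either choice for x5 ends in contradiction.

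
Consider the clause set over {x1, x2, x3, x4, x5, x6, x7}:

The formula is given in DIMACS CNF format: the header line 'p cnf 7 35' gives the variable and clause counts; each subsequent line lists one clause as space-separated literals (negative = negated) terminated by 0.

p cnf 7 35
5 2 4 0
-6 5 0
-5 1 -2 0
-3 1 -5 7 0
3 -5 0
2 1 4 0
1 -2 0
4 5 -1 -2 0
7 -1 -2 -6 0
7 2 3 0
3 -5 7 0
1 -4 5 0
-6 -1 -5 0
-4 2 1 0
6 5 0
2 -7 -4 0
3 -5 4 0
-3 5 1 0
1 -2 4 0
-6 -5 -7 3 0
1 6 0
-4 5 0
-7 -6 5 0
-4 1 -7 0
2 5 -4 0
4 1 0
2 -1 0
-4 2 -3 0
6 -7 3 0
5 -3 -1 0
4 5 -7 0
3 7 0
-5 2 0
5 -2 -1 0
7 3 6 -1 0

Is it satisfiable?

Branch on x6: set x6 = False.
Unit clause (x5) forces x5 = True.
Unit clause (x3) forces x3 = True.
Unit clause (x1) forces x1 = True.
Unit clause (x2) forces x2 = True.
No clause remains; x4, x7 are free.
A satisfying assignment: x1 ↦ True,  x2 ↦ True,  x3 ↦ True,  x4 ↦ True,  x5 ↦ True,  x6 ↦ False,  x7 ↦ False.

Yes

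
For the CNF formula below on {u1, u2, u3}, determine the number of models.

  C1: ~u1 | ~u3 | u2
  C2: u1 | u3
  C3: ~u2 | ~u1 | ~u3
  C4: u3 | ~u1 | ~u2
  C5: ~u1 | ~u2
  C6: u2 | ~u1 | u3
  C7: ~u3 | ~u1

There are 2^3 = 8 truth assignments over (u1, u2, u3).
Check each against the 7 clauses (columns in the order u1, u2, u3):
  F F F  ✗ fails (u1 | u3)
  F F T  ✓ satisfies all
  F T F  ✗ fails (u1 | u3)
  F T T  ✓ satisfies all
  T F F  ✗ fails (u2 | ~u1 | u3)
  T F T  ✗ fails (~u1 | ~u3 | u2)
  T T F  ✗ fails (u3 | ~u1 | ~u2)
  T T T  ✗ fails (~u2 | ~u1 | ~u3)
2 of the 8 rows are models.

2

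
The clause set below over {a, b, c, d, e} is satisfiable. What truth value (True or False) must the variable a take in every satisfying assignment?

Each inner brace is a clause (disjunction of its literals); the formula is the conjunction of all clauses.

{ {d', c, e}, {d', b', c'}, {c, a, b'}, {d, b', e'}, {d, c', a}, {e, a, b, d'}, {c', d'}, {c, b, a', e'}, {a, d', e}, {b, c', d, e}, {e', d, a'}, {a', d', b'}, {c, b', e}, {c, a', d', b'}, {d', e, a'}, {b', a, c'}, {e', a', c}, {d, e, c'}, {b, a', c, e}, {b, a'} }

False

Suppose a = 1.
From the singleton clause (b), b = 1.
From the singleton clause (d'), d = 0.
From the singleton clause (e'), e = 0.
From the singleton clause (c), c = 1.
Now (c') is unsatisfied and unit — conflict.
So every satisfying assignment has a = False.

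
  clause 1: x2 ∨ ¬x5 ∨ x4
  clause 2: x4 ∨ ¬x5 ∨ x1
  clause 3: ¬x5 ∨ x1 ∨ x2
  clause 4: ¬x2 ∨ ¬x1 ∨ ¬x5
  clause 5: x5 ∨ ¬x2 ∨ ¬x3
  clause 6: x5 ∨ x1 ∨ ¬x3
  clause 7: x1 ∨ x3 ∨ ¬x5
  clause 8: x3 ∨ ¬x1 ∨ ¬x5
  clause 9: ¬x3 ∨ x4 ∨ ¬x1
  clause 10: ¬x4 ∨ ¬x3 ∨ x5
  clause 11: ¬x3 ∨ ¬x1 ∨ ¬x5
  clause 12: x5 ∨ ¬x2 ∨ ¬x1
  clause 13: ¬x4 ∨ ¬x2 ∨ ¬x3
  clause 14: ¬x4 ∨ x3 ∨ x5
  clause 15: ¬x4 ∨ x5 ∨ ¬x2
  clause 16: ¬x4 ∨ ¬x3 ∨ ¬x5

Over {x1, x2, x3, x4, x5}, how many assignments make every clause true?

3

There are 2^5 = 32 truth assignments over (x1, x2, x3, x4, x5).
Split on x5. With x5 = True, the clauses containing x5 are satisfied and ¬x5 drops from the rest; 0 of the 2^4 = 16 assignments to the other variables satisfy what remains.
With x5 = False, by the same count on the reduced clause set, 3 assignments work.
(One model: x1=F, x2=F, x3=F, x4=F, x5=F.)
Total: 0 + 3 = 3.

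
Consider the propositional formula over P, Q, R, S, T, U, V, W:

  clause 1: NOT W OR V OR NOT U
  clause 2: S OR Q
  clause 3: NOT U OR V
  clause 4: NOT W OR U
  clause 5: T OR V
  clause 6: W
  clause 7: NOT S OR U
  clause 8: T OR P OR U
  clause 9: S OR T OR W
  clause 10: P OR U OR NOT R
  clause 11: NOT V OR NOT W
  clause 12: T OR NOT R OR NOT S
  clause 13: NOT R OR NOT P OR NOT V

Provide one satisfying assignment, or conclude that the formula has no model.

UNSATISFIABLE

Unit clause (W) forces W = true.
Unit clause (U) forces U = true.
Unit clause (V) forces V = true.
That conflicts with the unit clause (NOT V).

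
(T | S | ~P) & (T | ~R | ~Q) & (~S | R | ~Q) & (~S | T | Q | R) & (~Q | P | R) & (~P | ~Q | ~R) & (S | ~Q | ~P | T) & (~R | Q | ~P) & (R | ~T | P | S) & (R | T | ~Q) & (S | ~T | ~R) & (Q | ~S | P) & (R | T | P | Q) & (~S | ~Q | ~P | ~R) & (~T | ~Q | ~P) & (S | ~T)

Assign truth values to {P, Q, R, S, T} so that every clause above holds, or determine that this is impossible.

P: 0; Q: 0; R: 1; S: 0; T: 0

Suppose S = 0.
Unit clause (~T) forces T = 0.
Unit clause (~P) forces P = 0.
Suppose R = 1.
Unit clause (~Q) forces Q = 0.
This assignment satisfies each clause.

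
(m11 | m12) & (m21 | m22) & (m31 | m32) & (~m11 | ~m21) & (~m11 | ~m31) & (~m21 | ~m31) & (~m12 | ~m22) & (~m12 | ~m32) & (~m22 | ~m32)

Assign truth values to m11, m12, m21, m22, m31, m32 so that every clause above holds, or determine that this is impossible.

Branch on m11: set m11 = 1.
(~m21) alone gives m21 = 0.
(m22) alone gives m22 = 1.
(~m31) alone gives m31 = 0.
(m32) alone gives m32 = 1.
Now (~m32) is unsatisfied and unit — conflict.
That branch fails; take m11 = 0 instead.
(m12) alone gives m12 = 1.
(~m22) alone gives m22 = 0.
(m21) alone gives m21 = 1.
(~m31) alone gives m31 = 0.
(m32) alone gives m32 = 1.
Now (~m32) is unsatisfied and unit — conflict.
Either choice for m11 ends in contradiction.

UNSATISFIABLE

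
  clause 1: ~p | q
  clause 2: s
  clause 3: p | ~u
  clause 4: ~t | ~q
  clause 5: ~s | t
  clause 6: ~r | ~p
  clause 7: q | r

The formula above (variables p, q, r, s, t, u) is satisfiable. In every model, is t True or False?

True

Suppose t = 0.
(s) alone gives s = 1.
That conflicts with the unit clause (~s).
So every satisfying assignment has t = True.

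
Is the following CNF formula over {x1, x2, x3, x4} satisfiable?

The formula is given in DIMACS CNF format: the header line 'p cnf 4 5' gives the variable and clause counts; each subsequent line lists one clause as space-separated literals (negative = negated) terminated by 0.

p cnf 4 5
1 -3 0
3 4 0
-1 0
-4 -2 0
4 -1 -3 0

The clause (¬x1) is unit, so x1 = False.
The clause (¬x3) is unit, so x3 = False.
The clause (x4) is unit, so x4 = True.
The clause (¬x2) is unit, so x2 = False.
Every clause now holds.
A satisfying assignment: x1=False; x2=False; x3=False; x4=True.

Satisfiable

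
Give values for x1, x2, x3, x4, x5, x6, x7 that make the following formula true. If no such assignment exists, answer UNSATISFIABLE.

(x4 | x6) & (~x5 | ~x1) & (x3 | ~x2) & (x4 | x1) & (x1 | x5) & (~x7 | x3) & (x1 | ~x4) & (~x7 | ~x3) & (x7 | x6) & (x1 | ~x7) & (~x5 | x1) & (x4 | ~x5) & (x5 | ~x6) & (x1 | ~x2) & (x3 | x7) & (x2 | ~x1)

UNSATISFIABLE

Try x4 = 1.
The clause (x1) is unit, so x1 = 1.
The clause (~x5) is unit, so x5 = 0.
The clause (~x6) is unit, so x6 = 0.
The clause (x7) is unit, so x7 = 1.
The clause (x3) is unit, so x3 = 1.
But (~x3) is also a unit clause — contradiction.
Undo x4 and try x4 = 0.
The clause (x6) is unit, so x6 = 1.
The clause (x1) is unit, so x1 = 1.
The clause (~x5) is unit, so x5 = 0.
But (x5) is also a unit clause — contradiction.
Neither x4 = 1 nor x4 = 0 works.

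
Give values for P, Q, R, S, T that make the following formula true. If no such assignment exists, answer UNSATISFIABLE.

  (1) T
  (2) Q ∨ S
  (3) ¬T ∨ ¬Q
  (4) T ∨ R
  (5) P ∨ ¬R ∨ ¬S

P: False, Q: False, R: False, S: True, T: True

Unit clause (T) forces T = True.
Unit clause (¬Q) forces Q = False.
Unit clause (S) forces S = True.
Try P = False.
Unit clause (¬R) forces R = False.
Every clause now holds.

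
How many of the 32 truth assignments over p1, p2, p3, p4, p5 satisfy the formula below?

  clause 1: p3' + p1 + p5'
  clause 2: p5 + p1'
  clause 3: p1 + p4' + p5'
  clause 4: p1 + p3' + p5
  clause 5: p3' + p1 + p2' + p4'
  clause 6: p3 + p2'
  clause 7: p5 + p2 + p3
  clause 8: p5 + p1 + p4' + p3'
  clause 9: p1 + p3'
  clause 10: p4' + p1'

4

There are 2^5 = 32 truth assignments over (p1, p2, p3, p4, p5).
Split on p5. With p5 = 1, the clauses containing p5 are satisfied and p5' drops from the rest; 4 of the 2^4 = 16 assignments to the other variables satisfy what remains.
With p5 = 0, by the same count on the reduced clause set, 0 assignments work.
(One model: p1=F, p2=F, p3=F, p4=F, p5=T.)
Total: 4 + 0 = 4.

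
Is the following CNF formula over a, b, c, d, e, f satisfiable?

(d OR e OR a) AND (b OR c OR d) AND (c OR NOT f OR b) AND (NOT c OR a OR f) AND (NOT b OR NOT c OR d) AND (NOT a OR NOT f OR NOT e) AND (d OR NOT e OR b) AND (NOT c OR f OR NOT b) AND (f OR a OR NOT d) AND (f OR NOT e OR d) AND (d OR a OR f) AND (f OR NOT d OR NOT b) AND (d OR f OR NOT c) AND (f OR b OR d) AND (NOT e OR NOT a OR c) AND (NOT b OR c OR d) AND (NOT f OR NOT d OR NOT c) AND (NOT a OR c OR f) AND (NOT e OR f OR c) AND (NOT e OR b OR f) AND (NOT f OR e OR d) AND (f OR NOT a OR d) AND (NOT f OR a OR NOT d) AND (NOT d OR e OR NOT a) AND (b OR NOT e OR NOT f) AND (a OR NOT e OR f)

No

Suppose d = true.
Suppose f = true.
Unit clause (NOT c) forces c = false.
Unit clause (b) forces b = true.
Unit clause (a) forces a = true.
Unit clause (NOT e) forces e = false.
That conflicts with the unit clause (e).
That branch fails; take f = false instead.
Unit clause (a) forces a = true.
Unit clause (NOT b) forces b = false.
Unit clause (c) forces c = true.
Unit clause (NOT e) forces e = false.
That conflicts with the unit clause (e).
Both values of f lead to a conflict.
That branch fails; take d = false instead.
Suppose e = true.
Unit clause (b) forces b = true.
Unit clause (NOT c) forces c = false.
That conflicts with the unit clause (c).
That branch fails; take e = false instead.
Unit clause (a) forces a = true.
Unit clause (NOT f) forces f = false.
That conflicts with the unit clause (f).
Both values of e lead to a conflict.
Both values of d lead to a conflict.
No assignment satisfies every clause.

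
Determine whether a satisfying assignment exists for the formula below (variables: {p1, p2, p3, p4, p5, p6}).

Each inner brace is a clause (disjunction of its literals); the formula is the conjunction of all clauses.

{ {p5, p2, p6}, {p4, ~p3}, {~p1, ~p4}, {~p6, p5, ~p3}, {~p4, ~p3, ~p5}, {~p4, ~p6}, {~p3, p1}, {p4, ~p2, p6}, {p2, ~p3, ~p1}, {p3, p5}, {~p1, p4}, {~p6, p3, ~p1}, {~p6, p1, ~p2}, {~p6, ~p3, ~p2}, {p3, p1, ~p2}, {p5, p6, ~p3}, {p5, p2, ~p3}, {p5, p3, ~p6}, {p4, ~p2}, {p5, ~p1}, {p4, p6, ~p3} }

Case p4 = 0:
From the singleton clause (~p3), p3 = 0.
From the singleton clause (p5), p5 = 1.
From the singleton clause (~p1), p1 = 0.
From the singleton clause (~p2), p2 = 0.
No clause remains; p6 is free.
A satisfying assignment: p1: 0, p2: 0, p3: 0, p4: 0, p5: 1, p6: 0.

Yes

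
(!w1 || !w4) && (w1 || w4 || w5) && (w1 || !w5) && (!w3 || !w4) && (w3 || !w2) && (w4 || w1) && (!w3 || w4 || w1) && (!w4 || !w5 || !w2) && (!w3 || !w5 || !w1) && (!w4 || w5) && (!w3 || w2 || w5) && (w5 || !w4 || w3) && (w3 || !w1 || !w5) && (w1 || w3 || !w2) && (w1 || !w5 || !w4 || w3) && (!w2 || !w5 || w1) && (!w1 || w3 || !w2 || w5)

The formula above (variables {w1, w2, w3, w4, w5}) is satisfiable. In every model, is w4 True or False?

Suppose w4 = true.
From the singleton clause (!w1), w1 = false.
From the singleton clause (!w5), w5 = false.
That conflicts with the unit clause (w5).
So every satisfying assignment has w4 = False.

False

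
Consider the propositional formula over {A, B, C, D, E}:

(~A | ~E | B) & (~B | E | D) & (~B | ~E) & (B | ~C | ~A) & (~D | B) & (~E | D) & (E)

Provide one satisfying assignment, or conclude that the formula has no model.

From the singleton clause (E), E = 1.
From the singleton clause (~B), B = 0.
From the singleton clause (~A), A = 0.
From the singleton clause (~D), D = 0.
Now (D) is unsatisfied and unit — conflict.

UNSATISFIABLE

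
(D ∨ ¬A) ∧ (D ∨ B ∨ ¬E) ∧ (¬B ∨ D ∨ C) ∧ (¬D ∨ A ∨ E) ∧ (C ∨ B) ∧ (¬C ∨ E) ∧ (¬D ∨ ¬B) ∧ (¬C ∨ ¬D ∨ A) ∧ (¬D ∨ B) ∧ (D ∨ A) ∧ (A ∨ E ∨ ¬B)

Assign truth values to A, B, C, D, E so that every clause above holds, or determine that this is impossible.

UNSATISFIABLE

Case D = True:
(¬B) alone gives B = False.
That conflicts with the unit clause (B).
That branch fails; take D = False instead.
(¬A) alone gives A = False.
That conflicts with the unit clause (A).
Neither D = True nor D = False works.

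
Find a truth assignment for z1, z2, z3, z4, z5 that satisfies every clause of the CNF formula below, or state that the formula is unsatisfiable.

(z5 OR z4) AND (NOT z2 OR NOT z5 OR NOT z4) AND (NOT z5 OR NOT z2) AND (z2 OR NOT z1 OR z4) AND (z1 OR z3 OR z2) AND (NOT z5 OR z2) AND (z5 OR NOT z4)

UNSATISFIABLE

Try z5 = true.
Unit clause (NOT z2) forces z2 = false.
But (z2) is also a unit clause — contradiction.
So z5 must be the other value — set z5 = false.
Unit clause (z4) forces z4 = true.
But (NOT z4) is also a unit clause — contradiction.
Either choice for z5 ends in contradiction.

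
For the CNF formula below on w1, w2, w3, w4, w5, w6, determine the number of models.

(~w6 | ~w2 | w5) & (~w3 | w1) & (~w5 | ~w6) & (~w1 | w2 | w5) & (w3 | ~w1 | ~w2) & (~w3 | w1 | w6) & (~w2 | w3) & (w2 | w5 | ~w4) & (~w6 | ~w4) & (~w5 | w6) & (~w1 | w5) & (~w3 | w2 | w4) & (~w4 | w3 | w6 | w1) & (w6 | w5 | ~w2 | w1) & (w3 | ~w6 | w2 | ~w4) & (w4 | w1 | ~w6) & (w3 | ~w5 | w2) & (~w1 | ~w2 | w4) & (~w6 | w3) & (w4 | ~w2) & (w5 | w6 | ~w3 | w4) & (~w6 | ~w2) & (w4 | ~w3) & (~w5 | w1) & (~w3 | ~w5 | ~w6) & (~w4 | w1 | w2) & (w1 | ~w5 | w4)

1

There are 2^6 = 64 truth assignments over (w1, w2, w3, w4, w5, w6).
Split on w2. With w2 = 1, the clauses containing w2 are satisfied and ~w2 drops from the rest; 0 of the 2^5 = 32 assignments to the other variables satisfy what remains.
With w2 = 0, by the same count on the reduced clause set, 1 assignment works.
Total: 0 + 1 = 1.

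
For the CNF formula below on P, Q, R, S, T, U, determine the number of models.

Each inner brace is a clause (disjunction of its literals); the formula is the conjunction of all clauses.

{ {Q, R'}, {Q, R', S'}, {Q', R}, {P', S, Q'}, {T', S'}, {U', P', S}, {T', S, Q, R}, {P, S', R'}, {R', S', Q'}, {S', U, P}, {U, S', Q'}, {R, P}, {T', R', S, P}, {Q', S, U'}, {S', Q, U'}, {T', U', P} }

There are 2^6 = 64 truth assignments over (P, Q, R, S, T, U).
Split on U. With U = 1, the clauses containing U are satisfied and U' drops from the rest; 0 of the 2^5 = 32 assignments to the other variables satisfy what remains.
With U = 0, by the same count on the reduced clause set, 3 assignments work.
Total: 0 + 3 = 3.

3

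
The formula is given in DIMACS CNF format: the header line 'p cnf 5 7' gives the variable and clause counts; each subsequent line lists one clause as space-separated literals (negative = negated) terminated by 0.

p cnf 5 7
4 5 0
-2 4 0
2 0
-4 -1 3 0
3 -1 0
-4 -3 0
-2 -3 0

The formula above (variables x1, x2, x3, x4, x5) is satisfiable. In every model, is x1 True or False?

Suppose x1 = True.
(x2) alone gives x2 = True.
(x4) alone gives x4 = True.
(x3) alone gives x3 = True.
Now (¬x3) is unsatisfied and unit — conflict.
So every satisfying assignment has x1 = False.

False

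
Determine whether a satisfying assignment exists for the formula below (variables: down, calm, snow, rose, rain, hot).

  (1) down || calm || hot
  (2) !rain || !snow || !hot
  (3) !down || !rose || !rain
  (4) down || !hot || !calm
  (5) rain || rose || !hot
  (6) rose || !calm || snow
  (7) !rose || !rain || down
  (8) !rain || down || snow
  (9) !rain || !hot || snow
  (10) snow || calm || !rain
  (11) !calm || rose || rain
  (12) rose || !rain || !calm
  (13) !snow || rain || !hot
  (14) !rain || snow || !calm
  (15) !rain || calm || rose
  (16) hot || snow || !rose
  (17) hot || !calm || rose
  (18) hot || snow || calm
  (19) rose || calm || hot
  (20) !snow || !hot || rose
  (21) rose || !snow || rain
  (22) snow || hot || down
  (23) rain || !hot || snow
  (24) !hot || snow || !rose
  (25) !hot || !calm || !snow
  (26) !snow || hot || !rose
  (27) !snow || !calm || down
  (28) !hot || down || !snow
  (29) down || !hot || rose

No

Branch on down: set down = true.
Branch on rose: set rose = false.
Branch on rain: set rain = true.
From the singleton clause (!calm), calm = false.
That conflicts with the unit clause (calm).
So rain must be the other value — set rain = false.
From the singleton clause (!hot), hot = false.
From the singleton clause (!calm), calm = false.
That conflicts with the unit clause (calm).
Both values of rain lead to a conflict.
So rose must be the other value — set rose = true.
From the singleton clause (!rain), rain = false.
Branch on snow: set snow = false.
From the singleton clause (hot), hot = true.
That conflicts with the unit clause (!hot).
So snow must be the other value — set snow = true.
From the singleton clause (!hot), hot = false.
That conflicts with the unit clause (hot).
Both values of snow lead to a conflict.
Both values of rose lead to a conflict.
So down must be the other value — set down = false.
Branch on calm: set calm = true.
From the singleton clause (!hot), hot = false.
From the singleton clause (rose), rose = true.
From the singleton clause (!rain), rain = false.
From the singleton clause (snow), snow = true.
That conflicts with the unit clause (!snow).
So calm must be the other value — set calm = false.
From the singleton clause (hot), hot = true.
From the singleton clause (!snow), snow = false.
From the singleton clause (!rain), rain = false.
That conflicts with the unit clause (rain).
Both values of calm lead to a conflict.
Both values of down lead to a conflict.
No assignment satisfies every clause.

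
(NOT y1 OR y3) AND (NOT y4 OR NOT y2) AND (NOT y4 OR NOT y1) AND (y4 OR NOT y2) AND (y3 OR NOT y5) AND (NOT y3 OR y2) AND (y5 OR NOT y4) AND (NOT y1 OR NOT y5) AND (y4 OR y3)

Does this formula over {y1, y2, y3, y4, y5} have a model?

Suppose y1 = false.
Suppose y4 = false.
(NOT y2) alone gives y2 = false.
(NOT y3) alone gives y3 = false.
But (y3) is also a unit clause — contradiction.
That branch fails; take y4 = true instead.
(NOT y2) alone gives y2 = false.
(NOT y3) alone gives y3 = false.
(NOT y5) alone gives y5 = false.
But (y5) is also a unit clause — contradiction.
Either choice for y4 ends in contradiction.
That branch fails; take y1 = true instead.
(y3) alone gives y3 = true.
(NOT y4) alone gives y4 = false.
(NOT y2) alone gives y2 = false.
But (y2) is also a unit clause — contradiction.
Either choice for y1 ends in contradiction.
No assignment satisfies every clause.

No, unsatisfiable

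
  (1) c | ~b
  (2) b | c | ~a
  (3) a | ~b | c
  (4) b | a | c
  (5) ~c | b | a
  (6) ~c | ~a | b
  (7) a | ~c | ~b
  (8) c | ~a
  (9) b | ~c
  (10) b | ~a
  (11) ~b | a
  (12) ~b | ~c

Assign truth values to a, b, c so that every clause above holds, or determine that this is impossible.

Suppose c = 1.
(b) alone gives b = 1.
But (~b) is also a unit clause — contradiction.
Backtrack on c: now try c = 0.
(~b) alone gives b = 0.
(~a) alone gives a = 0.
But (a) is also a unit clause — contradiction.
Either choice for c ends in contradiction.

UNSATISFIABLE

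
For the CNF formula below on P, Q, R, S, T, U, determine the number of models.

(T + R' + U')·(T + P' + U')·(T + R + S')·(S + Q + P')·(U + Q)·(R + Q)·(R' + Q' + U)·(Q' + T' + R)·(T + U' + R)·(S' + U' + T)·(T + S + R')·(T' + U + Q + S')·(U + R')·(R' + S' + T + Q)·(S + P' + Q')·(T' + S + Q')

There are 2^6 = 64 truth assignments over (P, Q, R, S, T, U).
Split on S. With S = 1, the clauses containing S are satisfied and S' drops from the rest; 4 of the 2^5 = 32 assignments to the other variables satisfy what remains.
With S = 0, by the same count on the reduced clause set, 2 assignments work.
(One model: P=F, Q=F, R=T, S=F, T=T, U=T.)
Total: 4 + 2 = 6.

6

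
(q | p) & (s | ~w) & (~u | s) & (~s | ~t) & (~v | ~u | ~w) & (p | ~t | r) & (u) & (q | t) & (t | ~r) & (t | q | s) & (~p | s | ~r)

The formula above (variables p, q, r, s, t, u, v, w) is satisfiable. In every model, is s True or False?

Suppose s = 0.
(~w) alone gives w = 0.
(~u) alone gives u = 0.
That conflicts with the unit clause (u).
So every satisfying assignment has s = True.

True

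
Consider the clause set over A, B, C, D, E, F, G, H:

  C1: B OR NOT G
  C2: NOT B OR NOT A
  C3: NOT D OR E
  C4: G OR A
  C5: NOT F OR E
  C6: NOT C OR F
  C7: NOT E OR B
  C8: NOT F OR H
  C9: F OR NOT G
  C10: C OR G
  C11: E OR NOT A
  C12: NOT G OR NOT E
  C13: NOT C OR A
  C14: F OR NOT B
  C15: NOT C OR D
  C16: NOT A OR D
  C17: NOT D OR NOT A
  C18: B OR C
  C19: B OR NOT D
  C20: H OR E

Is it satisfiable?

Unsatisfiable

Try B = true.
Unit clause (NOT A) forces A = false.
Unit clause (G) forces G = true.
Unit clause (F) forces F = true.
Unit clause (E) forces E = true.
Now (NOT E) is unsatisfied and unit — conflict.
That branch fails; take B = false instead.
Unit clause (NOT G) forces G = false.
Unit clause (A) forces A = true.
Unit clause (NOT E) forces E = false.
Now (E) is unsatisfied and unit — conflict.
Both values of B lead to a conflict.
No assignment satisfies every clause.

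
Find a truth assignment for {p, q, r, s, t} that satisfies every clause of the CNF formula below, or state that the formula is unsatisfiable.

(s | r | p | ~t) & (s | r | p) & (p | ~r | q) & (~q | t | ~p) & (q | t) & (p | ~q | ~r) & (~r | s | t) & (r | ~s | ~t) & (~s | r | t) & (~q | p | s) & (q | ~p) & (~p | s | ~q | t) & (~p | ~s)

p ↦ 1, q ↦ 1, r ↦ 0, s ↦ 0, t ↦ 1

Case q = 1:
Case t = 1:
Case p = 1:
(~s) alone gives s = 0.
Every clause is now satisfied; r is unconstrained.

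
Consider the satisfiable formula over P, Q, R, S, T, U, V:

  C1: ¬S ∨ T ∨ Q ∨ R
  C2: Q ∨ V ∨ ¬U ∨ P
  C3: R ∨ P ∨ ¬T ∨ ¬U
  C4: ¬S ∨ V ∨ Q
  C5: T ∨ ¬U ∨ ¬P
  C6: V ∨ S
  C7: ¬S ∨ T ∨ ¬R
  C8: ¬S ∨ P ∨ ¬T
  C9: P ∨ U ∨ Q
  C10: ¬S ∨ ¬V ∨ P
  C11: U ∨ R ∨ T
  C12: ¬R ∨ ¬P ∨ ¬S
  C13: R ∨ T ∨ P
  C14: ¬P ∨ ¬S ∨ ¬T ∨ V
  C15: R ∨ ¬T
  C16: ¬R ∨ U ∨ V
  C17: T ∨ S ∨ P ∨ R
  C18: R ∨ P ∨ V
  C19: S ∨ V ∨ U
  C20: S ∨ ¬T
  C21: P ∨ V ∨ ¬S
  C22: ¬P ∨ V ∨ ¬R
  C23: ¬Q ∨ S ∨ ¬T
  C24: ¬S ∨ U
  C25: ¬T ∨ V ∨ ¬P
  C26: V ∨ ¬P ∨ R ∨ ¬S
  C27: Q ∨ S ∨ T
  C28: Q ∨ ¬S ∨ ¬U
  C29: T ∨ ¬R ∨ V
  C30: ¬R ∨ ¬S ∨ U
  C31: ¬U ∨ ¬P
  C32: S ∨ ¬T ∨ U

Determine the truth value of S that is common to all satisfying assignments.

False

Suppose S = True.
(U) alone gives U = True.
(Q) alone gives Q = True.
(¬P) alone gives P = False.
(¬T) alone gives T = False.
(¬R) alone gives R = False.
That conflicts with the unit clause (R).
So every satisfying assignment has S = False.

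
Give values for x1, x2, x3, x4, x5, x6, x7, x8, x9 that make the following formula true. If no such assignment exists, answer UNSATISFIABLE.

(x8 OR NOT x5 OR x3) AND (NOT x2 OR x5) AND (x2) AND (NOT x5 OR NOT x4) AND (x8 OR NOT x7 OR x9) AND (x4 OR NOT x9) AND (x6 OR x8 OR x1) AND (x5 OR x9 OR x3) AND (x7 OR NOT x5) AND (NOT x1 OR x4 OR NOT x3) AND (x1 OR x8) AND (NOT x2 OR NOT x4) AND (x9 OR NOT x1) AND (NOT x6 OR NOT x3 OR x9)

The clause (x2) is unit, so x2 = true.
The clause (x5) is unit, so x5 = true.
The clause (NOT x4) is unit, so x4 = false.
The clause (NOT x9) is unit, so x9 = false.
The clause (x7) is unit, so x7 = true.
The clause (x8) is unit, so x8 = true.
The clause (NOT x1) is unit, so x1 = false.
Branch on x6: set x6 = false.
No clause remains; x3 is free.

x1: false, x2: true, x3: false, x4: false, x5: true, x6: false, x7: true, x8: true, x9: false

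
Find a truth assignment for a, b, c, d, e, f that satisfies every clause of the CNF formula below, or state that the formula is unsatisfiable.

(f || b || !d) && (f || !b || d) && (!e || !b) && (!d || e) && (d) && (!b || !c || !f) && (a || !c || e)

a=false; b=false; c=false; d=true; e=true; f=true

(d) alone gives d = true.
(e) alone gives e = true.
(!b) alone gives b = false.
(f) alone gives f = true.
No clause remains; a, c are free.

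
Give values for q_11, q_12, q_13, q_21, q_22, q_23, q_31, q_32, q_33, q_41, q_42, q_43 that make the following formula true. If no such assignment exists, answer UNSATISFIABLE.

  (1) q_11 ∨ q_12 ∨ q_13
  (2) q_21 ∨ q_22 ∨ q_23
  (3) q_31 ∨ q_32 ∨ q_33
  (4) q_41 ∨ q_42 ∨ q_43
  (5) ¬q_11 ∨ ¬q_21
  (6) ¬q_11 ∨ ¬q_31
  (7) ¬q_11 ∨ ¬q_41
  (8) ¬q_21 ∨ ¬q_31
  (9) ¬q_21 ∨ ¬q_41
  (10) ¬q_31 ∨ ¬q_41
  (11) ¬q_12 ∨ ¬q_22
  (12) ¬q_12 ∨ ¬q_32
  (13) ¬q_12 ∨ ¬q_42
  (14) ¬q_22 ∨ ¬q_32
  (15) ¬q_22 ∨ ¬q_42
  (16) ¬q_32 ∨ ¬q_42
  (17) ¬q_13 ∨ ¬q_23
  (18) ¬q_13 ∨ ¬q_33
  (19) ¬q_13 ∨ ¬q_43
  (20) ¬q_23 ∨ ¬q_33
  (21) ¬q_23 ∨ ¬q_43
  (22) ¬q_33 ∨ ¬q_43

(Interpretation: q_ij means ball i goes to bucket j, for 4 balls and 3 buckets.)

Case q_11 = False:
Case q_12 = True:
The clause (¬q_22) is unit, so q_22 = False.
The clause (¬q_32) is unit, so q_32 = False.
The clause (¬q_42) is unit, so q_42 = False.
Case q_21 = True:
The clause (¬q_31) is unit, so q_31 = False.
The clause (q_33) is unit, so q_33 = True.
The clause (¬q_41) is unit, so q_41 = False.
The clause (q_43) is unit, so q_43 = True.
That conflicts with the unit clause (¬q_43).
So q_21 must be the other value — set q_21 = False.
The clause (q_23) is unit, so q_23 = True.
The clause (¬q_13) is unit, so q_13 = False.
The clause (¬q_33) is unit, so q_33 = False.
The clause (q_31) is unit, so q_31 = True.
The clause (¬q_41) is unit, so q_41 = False.
The clause (q_43) is unit, so q_43 = True.
That conflicts with the unit clause (¬q_43).
Both values of q_21 lead to a conflict.
So q_12 must be the other value — set q_12 = False.
The clause (q_13) is unit, so q_13 = True.
The clause (¬q_23) is unit, so q_23 = False.
The clause (¬q_33) is unit, so q_33 = False.
The clause (¬q_43) is unit, so q_43 = False.
Case q_21 = True:
The clause (¬q_31) is unit, so q_31 = False.
The clause (q_32) is unit, so q_32 = True.
The clause (¬q_41) is unit, so q_41 = False.
The clause (q_42) is unit, so q_42 = True.
That conflicts with the unit clause (¬q_42).
So q_21 must be the other value — set q_21 = False.
The clause (q_22) is unit, so q_22 = True.
The clause (¬q_32) is unit, so q_32 = False.
The clause (q_31) is unit, so q_31 = True.
The clause (¬q_41) is unit, so q_41 = False.
The clause (q_42) is unit, so q_42 = True.
That conflicts with the unit clause (¬q_42).
Both values of q_21 lead to a conflict.
Both values of q_12 lead to a conflict.
So q_11 must be the other value — set q_11 = True.
The clause (¬q_21) is unit, so q_21 = False.
The clause (¬q_31) is unit, so q_31 = False.
The clause (¬q_41) is unit, so q_41 = False.
Case q_22 = True:
The clause (¬q_12) is unit, so q_12 = False.
The clause (¬q_32) is unit, so q_32 = False.
The clause (q_33) is unit, so q_33 = True.
The clause (¬q_42) is unit, so q_42 = False.
The clause (q_43) is unit, so q_43 = True.
That conflicts with the unit clause (¬q_43).
So q_22 must be the other value — set q_22 = False.
The clause (q_23) is unit, so q_23 = True.
The clause (¬q_13) is unit, so q_13 = False.
The clause (¬q_33) is unit, so q_33 = False.
The clause (q_32) is unit, so q_32 = True.
The clause (¬q_12) is unit, so q_12 = False.
The clause (¬q_42) is unit, so q_42 = False.
The clause (q_43) is unit, so q_43 = True.
That conflicts with the unit clause (¬q_43).
Both values of q_22 lead to a conflict.
Both values of q_11 lead to a conflict.

UNSATISFIABLE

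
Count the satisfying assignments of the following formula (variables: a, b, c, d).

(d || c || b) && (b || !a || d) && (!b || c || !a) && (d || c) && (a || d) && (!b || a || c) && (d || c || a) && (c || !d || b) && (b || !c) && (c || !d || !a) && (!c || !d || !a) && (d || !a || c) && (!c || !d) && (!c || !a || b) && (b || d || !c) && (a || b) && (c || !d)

1

There are 2^4 = 16 truth assignments over (a, b, c, d).
Check each against the 17 clauses (columns in the order a, b, c, d):
  F F F F  ✗ fails (d || c || b)
  F F F T  ✗ fails (c || !d || b)
  F F T F  ✗ fails (a || d)
  F F T T  ✗ fails (b || !c)
  F T F F  ✗ fails (d || c)
  F T F T  ✗ fails (!b || a || c)
  F T T F  ✗ fails (a || d)
  F T T T  ✗ fails (!c || !d)
  T F F F  ✗ fails (d || c || b)
  T F F T  ✗ fails (c || !d || b)
  T F T F  ✗ fails (b || !a || d)
  T F T T  ✗ fails (b || !c)
  T T F F  ✗ fails (!b || c || !a)
  T T F T  ✗ fails (!b || c || !a)
  T T T F  ✓ satisfies all
  T T T T  ✗ fails (!c || !d || !a)
1 of the 16 rows is a model.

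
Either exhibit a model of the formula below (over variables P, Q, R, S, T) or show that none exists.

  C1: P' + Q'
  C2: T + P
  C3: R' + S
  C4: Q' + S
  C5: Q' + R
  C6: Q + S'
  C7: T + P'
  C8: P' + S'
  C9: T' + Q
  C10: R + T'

P: 0; Q: 1; R: 1; S: 1; T: 1

Try P = 0.
From the singleton clause (T), T = 1.
From the singleton clause (Q), Q = 1.
From the singleton clause (S), S = 1.
From the singleton clause (R), R = 1.
All clauses are satisfied.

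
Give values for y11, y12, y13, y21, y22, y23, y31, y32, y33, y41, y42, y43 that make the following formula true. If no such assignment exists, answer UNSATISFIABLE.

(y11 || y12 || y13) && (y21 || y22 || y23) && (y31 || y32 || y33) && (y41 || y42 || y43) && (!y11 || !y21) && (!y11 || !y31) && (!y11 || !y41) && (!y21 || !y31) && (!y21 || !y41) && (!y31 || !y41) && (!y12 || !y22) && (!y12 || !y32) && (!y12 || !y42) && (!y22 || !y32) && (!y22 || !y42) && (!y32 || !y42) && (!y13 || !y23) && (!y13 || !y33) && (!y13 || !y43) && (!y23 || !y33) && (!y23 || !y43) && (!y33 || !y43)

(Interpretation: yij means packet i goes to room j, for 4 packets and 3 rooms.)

UNSATISFIABLE

Case y11 = false:
Case y12 = true:
Unit clause (!y22) forces y22 = false.
Unit clause (!y32) forces y32 = false.
Unit clause (!y42) forces y42 = false.
Case y21 = true:
Unit clause (!y31) forces y31 = false.
Unit clause (y33) forces y33 = true.
Unit clause (!y41) forces y41 = false.
Unit clause (y43) forces y43 = true.
But (!y43) is also a unit clause — contradiction.
Backtrack on y21: now try y21 = false.
Unit clause (y23) forces y23 = true.
Unit clause (!y13) forces y13 = false.
Unit clause (!y33) forces y33 = false.
Unit clause (y31) forces y31 = true.
Unit clause (!y41) forces y41 = false.
Unit clause (y43) forces y43 = true.
But (!y43) is also a unit clause — contradiction.
Either choice for y21 ends in contradiction.
Backtrack on y12: now try y12 = false.
Unit clause (y13) forces y13 = true.
Unit clause (!y23) forces y23 = false.
Unit clause (!y33) forces y33 = false.
Unit clause (!y43) forces y43 = false.
Case y21 = true:
Unit clause (!y31) forces y31 = false.
Unit clause (y32) forces y32 = true.
Unit clause (!y41) forces y41 = false.
Unit clause (y42) forces y42 = true.
But (!y42) is also a unit clause — contradiction.
Backtrack on y21: now try y21 = false.
Unit clause (y22) forces y22 = true.
Unit clause (!y32) forces y32 = false.
Unit clause (y31) forces y31 = true.
Unit clause (!y41) forces y41 = false.
Unit clause (y42) forces y42 = true.
But (!y42) is also a unit clause — contradiction.
Either choice for y21 ends in contradiction.
Either choice for y12 ends in contradiction.
Backtrack on y11: now try y11 = true.
Unit clause (!y21) forces y21 = false.
Unit clause (!y31) forces y31 = false.
Unit clause (!y41) forces y41 = false.
Case y22 = true:
Unit clause (!y12) forces y12 = false.
Unit clause (!y32) forces y32 = false.
Unit clause (y33) forces y33 = true.
Unit clause (!y42) forces y42 = false.
Unit clause (y43) forces y43 = true.
But (!y43) is also a unit clause — contradiction.
Backtrack on y22: now try y22 = false.
Unit clause (y23) forces y23 = true.
Unit clause (!y13) forces y13 = false.
Unit clause (!y33) forces y33 = false.
Unit clause (y32) forces y32 = true.
Unit clause (!y12) forces y12 = false.
Unit clause (!y42) forces y42 = false.
Unit clause (y43) forces y43 = true.
But (!y43) is also a unit clause — contradiction.
Either choice for y22 ends in contradiction.
Either choice for y11 ends in contradiction.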